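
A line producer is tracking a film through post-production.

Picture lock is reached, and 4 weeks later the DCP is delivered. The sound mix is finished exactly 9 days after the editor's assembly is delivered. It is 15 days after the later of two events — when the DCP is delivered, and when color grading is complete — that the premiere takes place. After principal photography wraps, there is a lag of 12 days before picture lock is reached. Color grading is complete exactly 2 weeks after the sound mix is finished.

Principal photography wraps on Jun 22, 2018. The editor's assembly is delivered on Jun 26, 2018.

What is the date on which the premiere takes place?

Principal photography wraps: Jun 22, 2018.
Picture lock is reached: Jun 22, 2018 + 12 days = Jul 4, 2018.
The DCP is delivered: Jul 4, 2018 + 4 weeks = Aug 1, 2018.
The editor's assembly is delivered: Jun 26, 2018.
The sound mix is finished: Jun 26, 2018 + 9 days = Jul 5, 2018.
Color grading is complete: Jul 5, 2018 + 2 weeks = Jul 19, 2018.
Both prerequisites met — the DCP is delivered (Aug 1, 2018), color grading is complete (Jul 19, 2018); the later is Aug 1, 2018.
The premiere takes place: Aug 1, 2018 + 15 days = Aug 16, 2018.

Aug 16, 2018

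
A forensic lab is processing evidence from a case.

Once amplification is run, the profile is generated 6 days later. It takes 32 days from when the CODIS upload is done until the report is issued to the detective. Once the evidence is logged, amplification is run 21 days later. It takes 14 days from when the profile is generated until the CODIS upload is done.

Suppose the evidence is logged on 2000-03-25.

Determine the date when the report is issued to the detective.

The evidence is logged: Mar 25, 2000.
Amplification is run: Mar 25, 2000 + 21 days = Apr 15, 2000.
The profile is generated: Apr 15, 2000 + 6 days = Apr 21, 2000.
The CODIS upload is done: Apr 21, 2000 + 14 days = May 5, 2000.
The report is issued to the detective: May 5, 2000 + 32 days = Jun 6, 2000.

2000-06-06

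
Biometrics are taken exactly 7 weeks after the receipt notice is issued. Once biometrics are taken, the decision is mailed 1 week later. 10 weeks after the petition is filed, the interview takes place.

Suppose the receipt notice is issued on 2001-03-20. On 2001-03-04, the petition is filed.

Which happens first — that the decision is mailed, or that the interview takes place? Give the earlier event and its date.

The interview takes place — 2001-05-13

The receipt notice is issued: Mar 20, 2001.
Biometrics are taken: Mar 20, 2001 + 7 weeks = May 8, 2001.
The decision is mailed: May 8, 2001 + 1 week = May 15, 2001.
The petition is filed: Mar 4, 2001.
The interview takes place: Mar 4, 2001 + 10 weeks = May 13, 2001.
Comparing: the decision is mailed on May 15, 2001 vs the interview takes place on May 13, 2001. Earlier: the interview takes place.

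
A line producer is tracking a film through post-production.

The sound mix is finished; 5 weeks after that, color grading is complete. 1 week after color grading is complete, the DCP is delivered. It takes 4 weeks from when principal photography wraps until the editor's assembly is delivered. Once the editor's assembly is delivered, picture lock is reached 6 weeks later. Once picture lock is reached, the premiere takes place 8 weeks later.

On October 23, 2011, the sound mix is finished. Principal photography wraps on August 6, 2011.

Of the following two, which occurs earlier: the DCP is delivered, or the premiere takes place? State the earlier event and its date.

The DCP is delivered — December 4, 2011

The sound mix is finished: Oct 23, 2011.
Color grading is complete: Oct 23, 2011 + 5 weeks = Nov 27, 2011.
The DCP is delivered: Nov 27, 2011 + 1 week = Dec 4, 2011.
Principal photography wraps: Aug 6, 2011.
The editor's assembly is delivered: Aug 6, 2011 + 4 weeks = Sep 3, 2011.
Picture lock is reached: Sep 3, 2011 + 6 weeks = Oct 15, 2011.
The premiere takes place: Oct 15, 2011 + 8 weeks = Dec 10, 2011.
Comparing: the DCP is delivered on Dec 4, 2011 vs the premiere takes place on Dec 10, 2011. Earlier: the DCP is delivered.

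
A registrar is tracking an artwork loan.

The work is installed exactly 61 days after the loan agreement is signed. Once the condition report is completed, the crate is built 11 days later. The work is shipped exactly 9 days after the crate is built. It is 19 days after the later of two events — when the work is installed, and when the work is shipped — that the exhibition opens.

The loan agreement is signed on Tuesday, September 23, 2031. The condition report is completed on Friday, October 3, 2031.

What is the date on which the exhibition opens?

Friday, December 12, 2031

The loan agreement is signed: Sep 23, 2031.
The work is installed: Sep 23, 2031 + 61 days = Nov 23, 2031.
The condition report is completed: Oct 3, 2031.
The crate is built: Oct 3, 2031 + 11 days = Oct 14, 2031.
The work is shipped: Oct 14, 2031 + 9 days = Oct 23, 2031.
Both prerequisites met — the work is installed (Nov 23, 2031), the work is shipped (Oct 23, 2031); the later is Nov 23, 2031.
The exhibition opens: Nov 23, 2031 + 19 days = Dec 12, 2031.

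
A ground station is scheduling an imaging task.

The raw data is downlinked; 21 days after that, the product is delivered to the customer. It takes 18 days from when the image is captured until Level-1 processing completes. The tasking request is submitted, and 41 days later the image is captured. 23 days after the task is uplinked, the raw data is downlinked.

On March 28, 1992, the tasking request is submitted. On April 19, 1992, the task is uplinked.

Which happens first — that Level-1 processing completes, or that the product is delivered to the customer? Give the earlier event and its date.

The tasking request is submitted: Mar 28, 1992.
The image is captured: Mar 28, 1992 + 41 days = May 8, 1992.
Level-1 processing completes: May 8, 1992 + 18 days = May 26, 1992.
The task is uplinked: Apr 19, 1992.
The raw data is downlinked: Apr 19, 1992 + 23 days = May 12, 1992.
The product is delivered to the customer: May 12, 1992 + 21 days = Jun 2, 1992.
Comparing: Level-1 processing completes on May 26, 1992 vs the product is delivered to the customer on Jun 2, 1992. Earlier: Level-1 processing completes.

Level-1 processing completes — May 26, 1992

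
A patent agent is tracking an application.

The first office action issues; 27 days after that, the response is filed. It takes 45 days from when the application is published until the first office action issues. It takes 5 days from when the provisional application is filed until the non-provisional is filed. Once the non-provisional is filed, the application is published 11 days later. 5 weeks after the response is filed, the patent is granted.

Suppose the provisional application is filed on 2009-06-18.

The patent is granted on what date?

2009-10-19

The provisional application is filed: Jun 18, 2009.
The non-provisional is filed: Jun 18, 2009 + 5 days = Jun 23, 2009.
The application is published: Jun 23, 2009 + 11 days = Jul 4, 2009.
The first office action issues: Jul 4, 2009 + 45 days = Aug 18, 2009.
The response is filed: Aug 18, 2009 + 27 days = Sep 14, 2009.
The patent is granted: Sep 14, 2009 + 5 weeks = Oct 19, 2009.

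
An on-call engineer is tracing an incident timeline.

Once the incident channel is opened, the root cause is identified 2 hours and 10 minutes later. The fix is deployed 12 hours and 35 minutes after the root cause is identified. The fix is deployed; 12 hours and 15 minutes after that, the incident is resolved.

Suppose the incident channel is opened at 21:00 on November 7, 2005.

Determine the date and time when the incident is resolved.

00:00 on November 9, 2005

The incident channel is opened: 21:00 Nov 7, 2005.
The root cause is identified: 21:00 Nov 7, 2005 + 2h10m = 23:10 Nov 7, 2005.
The fix is deployed: 23:10 Nov 7, 2005 + 12h35m = 11:45 Nov 8, 2005.
The incident is resolved: 11:45 Nov 8, 2005 + 12h15m = 00:00 Nov 9, 2005.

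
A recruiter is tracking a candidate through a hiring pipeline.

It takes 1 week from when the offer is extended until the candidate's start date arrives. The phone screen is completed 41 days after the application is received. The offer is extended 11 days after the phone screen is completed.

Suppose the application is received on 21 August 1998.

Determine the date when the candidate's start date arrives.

19 October 1998

The application is received: Aug 21, 1998.
The phone screen is completed: Aug 21, 1998 + 41 days = Oct 1, 1998.
The offer is extended: Oct 1, 1998 + 11 days = Oct 12, 1998.
The candidate's start date arrives: Oct 12, 1998 + 1 week = Oct 19, 1998.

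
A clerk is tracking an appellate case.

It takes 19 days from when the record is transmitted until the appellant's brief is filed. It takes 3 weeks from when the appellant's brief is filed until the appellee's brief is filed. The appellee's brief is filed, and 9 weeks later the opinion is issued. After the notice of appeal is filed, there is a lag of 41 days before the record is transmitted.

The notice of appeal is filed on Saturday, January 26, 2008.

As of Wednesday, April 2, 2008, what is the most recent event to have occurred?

The notice of appeal is filed: Jan 26, 2008.
The record is transmitted: Jan 26, 2008 + 41 days = Mar 7, 2008.
The appellant's brief is filed: Mar 7, 2008 + 19 days = Mar 26, 2008.
The appellee's brief is filed: Mar 26, 2008 + 3 weeks = Apr 16, 2008.
The opinion is issued: Apr 16, 2008 + 9 weeks = Jun 18, 2008.
Apr 2, 2008 falls between when the appellant's brief is filed (Mar 26, 2008) and when the appellee's brief is filed (Apr 16, 2008).

The appellant's brief is filed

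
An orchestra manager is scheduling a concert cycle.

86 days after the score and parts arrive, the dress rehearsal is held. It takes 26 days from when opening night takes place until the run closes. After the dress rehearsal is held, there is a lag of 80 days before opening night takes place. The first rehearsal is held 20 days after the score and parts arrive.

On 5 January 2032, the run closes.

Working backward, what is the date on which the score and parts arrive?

27 June 2031

The run closes: Jan 5, 2032.
Opening night takes place: Jan 5, 2032 − 26 days = Dec 10, 2031.
The dress rehearsal is held: Dec 10, 2031 − 80 days = Sep 21, 2031.
The score and parts arrive: Sep 21, 2031 − 86 days = Jun 27, 2031.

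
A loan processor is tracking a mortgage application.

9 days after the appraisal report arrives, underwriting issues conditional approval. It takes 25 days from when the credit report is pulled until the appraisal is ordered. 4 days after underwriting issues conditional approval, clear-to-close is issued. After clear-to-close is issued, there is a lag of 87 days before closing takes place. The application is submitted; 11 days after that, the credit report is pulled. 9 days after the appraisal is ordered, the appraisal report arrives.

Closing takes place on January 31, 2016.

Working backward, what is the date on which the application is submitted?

Closing takes place: Jan 31, 2016.
Clear-to-close is issued: Jan 31, 2016 − 87 days = Nov 5, 2015.
Underwriting issues conditional approval: Nov 5, 2015 − 4 days = Nov 1, 2015.
The appraisal report arrives: Nov 1, 2015 − 9 days = Oct 23, 2015.
The appraisal is ordered: Oct 23, 2015 − 9 days = Oct 14, 2015.
The credit report is pulled: Oct 14, 2015 − 25 days = Sep 19, 2015.
The application is submitted: Sep 19, 2015 − 11 days = Sep 8, 2015.

September 8, 2015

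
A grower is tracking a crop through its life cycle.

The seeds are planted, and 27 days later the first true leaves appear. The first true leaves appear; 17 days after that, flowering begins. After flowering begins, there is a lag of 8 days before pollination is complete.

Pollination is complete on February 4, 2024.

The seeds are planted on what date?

Pollination is complete: Feb 4, 2024.
Flowering begins: Feb 4, 2024 − 8 days = Jan 27, 2024.
The first true leaves appear: Jan 27, 2024 − 17 days = Jan 10, 2024.
The seeds are planted: Jan 10, 2024 − 27 days = Dec 14, 2023.

December 14, 2023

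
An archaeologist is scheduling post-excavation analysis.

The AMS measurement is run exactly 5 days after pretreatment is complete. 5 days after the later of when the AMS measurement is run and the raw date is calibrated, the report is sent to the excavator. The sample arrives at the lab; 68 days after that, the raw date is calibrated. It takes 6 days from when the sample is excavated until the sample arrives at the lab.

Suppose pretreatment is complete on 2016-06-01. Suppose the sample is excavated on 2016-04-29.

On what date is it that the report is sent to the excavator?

2016-07-17

Pretreatment is complete: Jun 1, 2016.
The AMS measurement is run: Jun 1, 2016 + 5 days = Jun 6, 2016.
The sample is excavated: Apr 29, 2016.
The sample arrives at the lab: Apr 29, 2016 + 6 days = May 5, 2016.
The raw date is calibrated: May 5, 2016 + 68 days = Jul 12, 2016.
Both prerequisites met — the AMS measurement is run (Jun 6, 2016), the raw date is calibrated (Jul 12, 2016); the later is Jul 12, 2016.
The report is sent to the excavator: Jul 12, 2016 + 5 days = Jul 17, 2016.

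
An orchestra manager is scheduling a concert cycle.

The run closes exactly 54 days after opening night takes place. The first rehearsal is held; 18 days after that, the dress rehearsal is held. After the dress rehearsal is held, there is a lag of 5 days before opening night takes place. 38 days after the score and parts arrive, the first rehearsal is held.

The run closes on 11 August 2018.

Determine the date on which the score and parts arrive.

The run closes: Aug 11, 2018.
Opening night takes place: Aug 11, 2018 − 54 days = Jun 18, 2018.
The dress rehearsal is held: Jun 18, 2018 − 5 days = Jun 13, 2018.
The first rehearsal is held: Jun 13, 2018 − 18 days = May 26, 2018.
The score and parts arrive: May 26, 2018 − 38 days = Apr 18, 2018.

18 April 2018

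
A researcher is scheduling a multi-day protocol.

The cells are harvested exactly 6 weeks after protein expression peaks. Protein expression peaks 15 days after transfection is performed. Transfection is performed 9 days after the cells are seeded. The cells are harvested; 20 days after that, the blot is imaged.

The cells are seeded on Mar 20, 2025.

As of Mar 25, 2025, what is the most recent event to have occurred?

The cells are seeded: Mar 20, 2025.
Transfection is performed: Mar 20, 2025 + 9 days = Mar 29, 2025.
Protein expression peaks: Mar 29, 2025 + 15 days = Apr 13, 2025.
The cells are harvested: Apr 13, 2025 + 6 weeks = May 25, 2025.
The blot is imaged: May 25, 2025 + 20 days = Jun 14, 2025.
Mar 25, 2025 falls between when the cells are seeded (Mar 20, 2025) and when transfection is performed (Mar 29, 2025).

The cells are seeded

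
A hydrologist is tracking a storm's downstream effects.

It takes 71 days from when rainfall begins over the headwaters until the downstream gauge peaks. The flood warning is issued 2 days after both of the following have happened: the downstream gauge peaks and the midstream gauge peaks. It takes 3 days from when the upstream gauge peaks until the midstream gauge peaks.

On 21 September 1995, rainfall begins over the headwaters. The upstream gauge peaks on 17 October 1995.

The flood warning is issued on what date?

3 December 1995

Rainfall begins over the headwaters: Sep 21, 1995.
The downstream gauge peaks: Sep 21, 1995 + 71 days = Dec 1, 1995.
The upstream gauge peaks: Oct 17, 1995.
The midstream gauge peaks: Oct 17, 1995 + 3 days = Oct 20, 1995.
Both prerequisites met — the downstream gauge peaks (Dec 1, 1995), the midstream gauge peaks (Oct 20, 1995); the later is Dec 1, 1995.
The flood warning is issued: Dec 1, 1995 + 2 days = Dec 3, 1995.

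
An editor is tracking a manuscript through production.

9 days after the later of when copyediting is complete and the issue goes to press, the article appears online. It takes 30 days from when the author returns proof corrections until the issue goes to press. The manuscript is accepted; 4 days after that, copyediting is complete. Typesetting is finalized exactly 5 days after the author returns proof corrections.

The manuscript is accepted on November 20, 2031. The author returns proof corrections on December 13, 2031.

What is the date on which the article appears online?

January 21, 2032

The manuscript is accepted: Nov 20, 2031.
Copyediting is complete: Nov 20, 2031 + 4 days = Nov 24, 2031.
The author returns proof corrections: Dec 13, 2031.
The issue goes to press: Dec 13, 2031 + 30 days = Jan 12, 2032.
Both prerequisites met — copyediting is complete (Nov 24, 2031), the issue goes to press (Jan 12, 2032); the later is Jan 12, 2032.
The article appears online: Jan 12, 2032 + 9 days = Jan 21, 2032.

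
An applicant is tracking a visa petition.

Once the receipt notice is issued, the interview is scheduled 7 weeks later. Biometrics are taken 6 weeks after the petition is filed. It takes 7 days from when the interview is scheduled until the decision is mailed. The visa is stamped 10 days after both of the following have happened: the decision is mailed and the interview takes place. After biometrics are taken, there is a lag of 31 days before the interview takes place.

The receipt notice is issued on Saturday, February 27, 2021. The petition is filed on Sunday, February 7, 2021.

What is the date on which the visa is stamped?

The receipt notice is issued: Feb 27, 2021.
The interview is scheduled: Feb 27, 2021 + 7 weeks = Apr 17, 2021.
The decision is mailed: Apr 17, 2021 + 7 days = Apr 24, 2021.
The petition is filed: Feb 7, 2021.
Biometrics are taken: Feb 7, 2021 + 6 weeks = Mar 21, 2021.
The interview takes place: Mar 21, 2021 + 31 days = Apr 21, 2021.
Both prerequisites met — the decision is mailed (Apr 24, 2021), the interview takes place (Apr 21, 2021); the later is Apr 24, 2021.
The visa is stamped: Apr 24, 2021 + 10 days = May 4, 2021.

Tuesday, May 4, 2021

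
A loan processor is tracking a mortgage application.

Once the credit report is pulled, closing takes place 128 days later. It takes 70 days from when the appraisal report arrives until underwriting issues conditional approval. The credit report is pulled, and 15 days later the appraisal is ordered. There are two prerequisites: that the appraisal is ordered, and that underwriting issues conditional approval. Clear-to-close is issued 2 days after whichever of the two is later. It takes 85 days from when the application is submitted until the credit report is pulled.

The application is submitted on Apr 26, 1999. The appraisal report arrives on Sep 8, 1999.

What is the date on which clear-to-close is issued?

Nov 19, 1999

The application is submitted: Apr 26, 1999.
The credit report is pulled: Apr 26, 1999 + 85 days = Jul 20, 1999.
The appraisal is ordered: Jul 20, 1999 + 15 days = Aug 4, 1999.
The appraisal report arrives: Sep 8, 1999.
Underwriting issues conditional approval: Sep 8, 1999 + 70 days = Nov 17, 1999.
Both prerequisites met — the appraisal is ordered (Aug 4, 1999), underwriting issues conditional approval (Nov 17, 1999); the later is Nov 17, 1999.
Clear-to-close is issued: Nov 17, 1999 + 2 days = Nov 19, 1999.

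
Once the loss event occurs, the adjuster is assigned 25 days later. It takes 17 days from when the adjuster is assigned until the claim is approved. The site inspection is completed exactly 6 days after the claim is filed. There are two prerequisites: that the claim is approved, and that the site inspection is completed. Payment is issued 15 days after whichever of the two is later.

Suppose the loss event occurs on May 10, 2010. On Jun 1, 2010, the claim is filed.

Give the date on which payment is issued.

The loss event occurs: May 10, 2010.
The adjuster is assigned: May 10, 2010 + 25 days = Jun 4, 2010.
The claim is approved: Jun 4, 2010 + 17 days = Jun 21, 2010.
The claim is filed: Jun 1, 2010.
The site inspection is completed: Jun 1, 2010 + 6 days = Jun 7, 2010.
Both prerequisites met — the claim is approved (Jun 21, 2010), the site inspection is completed (Jun 7, 2010); the later is Jun 21, 2010.
Payment is issued: Jun 21, 2010 + 15 days = Jul 6, 2010.

Jul 6, 2010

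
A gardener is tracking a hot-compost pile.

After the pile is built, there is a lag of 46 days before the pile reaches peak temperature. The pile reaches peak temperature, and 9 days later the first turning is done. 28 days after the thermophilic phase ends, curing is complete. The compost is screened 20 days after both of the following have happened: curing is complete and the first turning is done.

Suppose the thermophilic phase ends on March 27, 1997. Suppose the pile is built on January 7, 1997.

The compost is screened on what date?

The thermophilic phase ends: Mar 27, 1997.
Curing is complete: Mar 27, 1997 + 28 days = Apr 24, 1997.
The pile is built: Jan 7, 1997.
The pile reaches peak temperature: Jan 7, 1997 + 46 days = Feb 22, 1997.
The first turning is done: Feb 22, 1997 + 9 days = Mar 3, 1997.
Both prerequisites met — curing is complete (Apr 24, 1997), the first turning is done (Mar 3, 1997); the later is Apr 24, 1997.
The compost is screened: Apr 24, 1997 + 20 days = May 14, 1997.

May 14, 1997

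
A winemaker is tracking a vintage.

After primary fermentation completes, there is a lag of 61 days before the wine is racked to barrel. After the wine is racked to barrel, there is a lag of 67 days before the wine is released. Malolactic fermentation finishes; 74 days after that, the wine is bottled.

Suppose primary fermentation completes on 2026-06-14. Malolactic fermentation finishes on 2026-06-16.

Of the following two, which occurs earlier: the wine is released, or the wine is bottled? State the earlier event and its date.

Primary fermentation completes: Jun 14, 2026.
The wine is racked to barrel: Jun 14, 2026 + 61 days = Aug 14, 2026.
The wine is released: Aug 14, 2026 + 67 days = Oct 20, 2026.
Malolactic fermentation finishes: Jun 16, 2026.
The wine is bottled: Jun 16, 2026 + 74 days = Aug 29, 2026.
Comparing: the wine is released on Oct 20, 2026 vs the wine is bottled on Aug 29, 2026. Earlier: the wine is bottled.

The wine is bottled — 2026-08-29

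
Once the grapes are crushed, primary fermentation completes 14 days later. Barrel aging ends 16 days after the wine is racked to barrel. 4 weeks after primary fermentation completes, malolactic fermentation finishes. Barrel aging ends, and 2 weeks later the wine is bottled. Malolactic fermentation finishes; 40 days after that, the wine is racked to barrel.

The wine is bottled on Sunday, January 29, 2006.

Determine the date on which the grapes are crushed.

Sunday, October 9, 2005

The wine is bottled: Jan 29, 2006.
Barrel aging ends: Jan 29, 2006 − 2 weeks = Jan 15, 2006.
The wine is racked to barrel: Jan 15, 2006 − 16 days = Dec 30, 2005.
Malolactic fermentation finishes: Dec 30, 2005 − 40 days = Nov 20, 2005.
Primary fermentation completes: Nov 20, 2005 − 4 weeks = Oct 23, 2005.
The grapes are crushed: Oct 23, 2005 − 14 days = Oct 9, 2005.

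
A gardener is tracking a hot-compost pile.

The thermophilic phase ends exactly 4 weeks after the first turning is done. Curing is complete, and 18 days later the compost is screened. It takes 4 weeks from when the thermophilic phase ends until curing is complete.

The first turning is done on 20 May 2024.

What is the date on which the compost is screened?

2 August 2024

The first turning is done: May 20, 2024.
The thermophilic phase ends: May 20, 2024 + 4 weeks = Jun 17, 2024.
Curing is complete: Jun 17, 2024 + 4 weeks = Jul 15, 2024.
The compost is screened: Jul 15, 2024 + 18 days = Aug 2, 2024.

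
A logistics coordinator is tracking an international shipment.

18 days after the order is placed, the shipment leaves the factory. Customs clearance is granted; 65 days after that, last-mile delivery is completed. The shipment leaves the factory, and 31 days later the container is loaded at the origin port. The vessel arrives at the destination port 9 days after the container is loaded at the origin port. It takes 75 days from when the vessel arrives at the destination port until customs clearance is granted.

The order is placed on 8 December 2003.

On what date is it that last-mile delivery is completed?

23 June 2004

The order is placed: Dec 8, 2003.
The shipment leaves the factory: Dec 8, 2003 + 18 days = Dec 26, 2003.
The container is loaded at the origin port: Dec 26, 2003 + 31 days = Jan 26, 2004.
The vessel arrives at the destination port: Jan 26, 2004 + 9 days = Feb 4, 2004.
Customs clearance is granted: Feb 4, 2004 + 75 days = Apr 19, 2004.
Last-mile delivery is completed: Apr 19, 2004 + 65 days = Jun 23, 2004.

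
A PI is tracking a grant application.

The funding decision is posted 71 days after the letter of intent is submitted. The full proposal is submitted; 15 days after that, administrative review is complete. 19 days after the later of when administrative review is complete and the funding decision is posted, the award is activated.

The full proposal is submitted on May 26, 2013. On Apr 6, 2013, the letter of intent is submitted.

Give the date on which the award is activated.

The full proposal is submitted: May 26, 2013.
Administrative review is complete: May 26, 2013 + 15 days = Jun 10, 2013.
The letter of intent is submitted: Apr 6, 2013.
The funding decision is posted: Apr 6, 2013 + 71 days = Jun 16, 2013.
Both prerequisites met — administrative review is complete (Jun 10, 2013), the funding decision is posted (Jun 16, 2013); the later is Jun 16, 2013.
The award is activated: Jun 16, 2013 + 19 days = Jul 5, 2013.

Jul 5, 2013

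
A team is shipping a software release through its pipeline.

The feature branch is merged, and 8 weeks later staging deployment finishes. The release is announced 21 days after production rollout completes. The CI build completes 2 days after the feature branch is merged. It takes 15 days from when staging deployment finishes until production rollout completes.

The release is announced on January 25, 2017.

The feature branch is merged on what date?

October 25, 2016

The release is announced: Jan 25, 2017.
Production rollout completes: Jan 25, 2017 − 21 days = Jan 4, 2017.
Staging deployment finishes: Jan 4, 2017 − 15 days = Dec 20, 2016.
The feature branch is merged: Dec 20, 2016 − 8 weeks = Oct 25, 2016.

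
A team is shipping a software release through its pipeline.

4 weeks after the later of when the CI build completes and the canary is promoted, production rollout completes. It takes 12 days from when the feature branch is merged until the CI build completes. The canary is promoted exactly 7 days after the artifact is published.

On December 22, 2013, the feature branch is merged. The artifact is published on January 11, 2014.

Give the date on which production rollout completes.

February 15, 2014

The feature branch is merged: Dec 22, 2013.
The CI build completes: Dec 22, 2013 + 12 days = Jan 3, 2014.
The artifact is published: Jan 11, 2014.
The canary is promoted: Jan 11, 2014 + 7 days = Jan 18, 2014.
Both prerequisites met — the CI build completes (Jan 3, 2014), the canary is promoted (Jan 18, 2014); the later is Jan 18, 2014.
Production rollout completes: Jan 18, 2014 + 4 weeks = Feb 15, 2014.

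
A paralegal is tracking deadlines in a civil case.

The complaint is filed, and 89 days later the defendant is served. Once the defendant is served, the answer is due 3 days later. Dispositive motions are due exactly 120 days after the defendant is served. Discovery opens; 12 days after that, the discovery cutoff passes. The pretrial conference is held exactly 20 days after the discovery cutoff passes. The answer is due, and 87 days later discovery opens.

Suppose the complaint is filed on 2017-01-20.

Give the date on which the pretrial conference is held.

2017-08-19

The complaint is filed: Jan 20, 2017.
The defendant is served: Jan 20, 2017 + 89 days = Apr 19, 2017.
The answer is due: Apr 19, 2017 + 3 days = Apr 22, 2017.
Discovery opens: Apr 22, 2017 + 87 days = Jul 18, 2017.
The discovery cutoff passes: Jul 18, 2017 + 12 days = Jul 30, 2017.
The pretrial conference is held: Jul 30, 2017 + 20 days = Aug 19, 2017.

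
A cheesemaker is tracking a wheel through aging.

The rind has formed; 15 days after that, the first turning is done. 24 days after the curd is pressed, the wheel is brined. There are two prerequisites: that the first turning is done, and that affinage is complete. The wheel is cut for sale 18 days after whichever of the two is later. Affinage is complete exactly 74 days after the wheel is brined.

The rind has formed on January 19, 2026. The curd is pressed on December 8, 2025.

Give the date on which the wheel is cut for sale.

The rind has formed: Jan 19, 2026.
The first turning is done: Jan 19, 2026 + 15 days = Feb 3, 2026.
The curd is pressed: Dec 8, 2025.
The wheel is brined: Dec 8, 2025 + 24 days = Jan 1, 2026.
Affinage is complete: Jan 1, 2026 + 74 days = Mar 16, 2026.
Both prerequisites met — the first turning is done (Feb 3, 2026), affinage is complete (Mar 16, 2026); the later is Mar 16, 2026.
The wheel is cut for sale: Mar 16, 2026 + 18 days = Apr 3, 2026.

April 3, 2026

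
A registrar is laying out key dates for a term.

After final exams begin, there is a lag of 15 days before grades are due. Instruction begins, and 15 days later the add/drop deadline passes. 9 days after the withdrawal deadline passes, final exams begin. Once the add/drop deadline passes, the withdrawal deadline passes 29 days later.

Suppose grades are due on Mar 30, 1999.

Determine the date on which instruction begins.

Grades are due: Mar 30, 1999.
Final exams begin: Mar 30, 1999 − 15 days = Mar 15, 1999.
The withdrawal deadline passes: Mar 15, 1999 − 9 days = Mar 6, 1999.
The add/drop deadline passes: Mar 6, 1999 − 29 days = Feb 5, 1999.
Instruction begins: Feb 5, 1999 − 15 days = Jan 21, 1999.

Jan 21, 1999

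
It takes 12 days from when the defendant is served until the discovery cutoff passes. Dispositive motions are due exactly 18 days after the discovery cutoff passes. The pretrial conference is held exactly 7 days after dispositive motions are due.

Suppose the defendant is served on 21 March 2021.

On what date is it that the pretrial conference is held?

The defendant is served: Mar 21, 2021.
The discovery cutoff passes: Mar 21, 2021 + 12 days = Apr 2, 2021.
Dispositive motions are due: Apr 2, 2021 + 18 days = Apr 20, 2021.
The pretrial conference is held: Apr 20, 2021 + 7 days = Apr 27, 2021.

27 April 2021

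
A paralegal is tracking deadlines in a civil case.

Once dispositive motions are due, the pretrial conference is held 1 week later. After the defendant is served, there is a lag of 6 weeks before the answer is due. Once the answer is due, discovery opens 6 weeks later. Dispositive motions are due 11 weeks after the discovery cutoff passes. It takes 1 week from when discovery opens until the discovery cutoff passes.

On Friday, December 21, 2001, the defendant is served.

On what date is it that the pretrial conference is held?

The defendant is served: Dec 21, 2001.
The answer is due: Dec 21, 2001 + 6 weeks = Feb 1, 2002.
Discovery opens: Feb 1, 2002 + 6 weeks = Mar 15, 2002.
The discovery cutoff passes: Mar 15, 2002 + 1 week = Mar 22, 2002.
Dispositive motions are due: Mar 22, 2002 + 11 weeks = Jun 7, 2002.
The pretrial conference is held: Jun 7, 2002 + 1 week = Jun 14, 2002.

Friday, June 14, 2002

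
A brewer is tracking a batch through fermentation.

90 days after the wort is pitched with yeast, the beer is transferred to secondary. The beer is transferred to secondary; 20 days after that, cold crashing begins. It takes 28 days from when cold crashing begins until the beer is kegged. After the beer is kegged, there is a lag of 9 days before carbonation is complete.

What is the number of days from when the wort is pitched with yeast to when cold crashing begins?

Causal path: the wort is pitched with yeast → the beer is transferred to secondary → cold crashing begins.
Total delay along the path: 90 + 20 = 110 days.

110 days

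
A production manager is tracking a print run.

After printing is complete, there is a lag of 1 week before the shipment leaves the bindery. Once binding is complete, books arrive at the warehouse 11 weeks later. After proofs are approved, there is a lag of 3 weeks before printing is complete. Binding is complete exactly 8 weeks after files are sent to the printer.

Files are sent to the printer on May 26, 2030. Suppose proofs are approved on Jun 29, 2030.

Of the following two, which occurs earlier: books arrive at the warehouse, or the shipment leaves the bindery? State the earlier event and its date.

The shipment leaves the bindery — Jul 27, 2030

Files are sent to the printer: May 26, 2030.
Binding is complete: May 26, 2030 + 8 weeks = Jul 21, 2030.
Books arrive at the warehouse: Jul 21, 2030 + 11 weeks = Oct 6, 2030.
Proofs are approved: Jun 29, 2030.
Printing is complete: Jun 29, 2030 + 3 weeks = Jul 20, 2030.
The shipment leaves the bindery: Jul 20, 2030 + 1 week = Jul 27, 2030.
Comparing: books arrive at the warehouse on Oct 6, 2030 vs the shipment leaves the bindery on Jul 27, 2030. Earlier: the shipment leaves the bindery.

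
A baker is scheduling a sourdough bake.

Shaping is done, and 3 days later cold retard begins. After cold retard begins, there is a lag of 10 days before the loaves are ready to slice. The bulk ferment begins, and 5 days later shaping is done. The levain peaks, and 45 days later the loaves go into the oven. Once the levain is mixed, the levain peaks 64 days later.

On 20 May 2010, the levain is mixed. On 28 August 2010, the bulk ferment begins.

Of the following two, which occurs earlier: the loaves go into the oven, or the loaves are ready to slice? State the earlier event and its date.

The levain is mixed: May 20, 2010.
The levain peaks: May 20, 2010 + 64 days = Jul 23, 2010.
The loaves go into the oven: Jul 23, 2010 + 45 days = Sep 6, 2010.
The bulk ferment begins: Aug 28, 2010.
Shaping is done: Aug 28, 2010 + 5 days = Sep 2, 2010.
Cold retard begins: Sep 2, 2010 + 3 days = Sep 5, 2010.
The loaves are ready to slice: Sep 5, 2010 + 10 days = Sep 15, 2010.
Comparing: the loaves go into the oven on Sep 6, 2010 vs the loaves are ready to slice on Sep 15, 2010. Earlier: the loaves go into the oven.

The loaves go into the oven — 6 September 2010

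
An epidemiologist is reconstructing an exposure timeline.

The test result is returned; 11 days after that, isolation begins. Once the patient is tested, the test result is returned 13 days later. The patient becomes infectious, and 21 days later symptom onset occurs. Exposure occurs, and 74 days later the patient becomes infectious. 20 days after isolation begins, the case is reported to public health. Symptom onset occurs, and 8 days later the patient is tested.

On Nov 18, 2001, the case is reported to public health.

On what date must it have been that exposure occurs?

Jun 24, 2001

The case is reported to public health: Nov 18, 2001.
Isolation begins: Nov 18, 2001 − 20 days = Oct 29, 2001.
The test result is returned: Oct 29, 2001 − 11 days = Oct 18, 2001.
The patient is tested: Oct 18, 2001 − 13 days = Oct 5, 2001.
Symptom onset occurs: Oct 5, 2001 − 8 days = Sep 27, 2001.
The patient becomes infectious: Sep 27, 2001 − 21 days = Sep 6, 2001.
Exposure occurs: Sep 6, 2001 − 74 days = Jun 24, 2001.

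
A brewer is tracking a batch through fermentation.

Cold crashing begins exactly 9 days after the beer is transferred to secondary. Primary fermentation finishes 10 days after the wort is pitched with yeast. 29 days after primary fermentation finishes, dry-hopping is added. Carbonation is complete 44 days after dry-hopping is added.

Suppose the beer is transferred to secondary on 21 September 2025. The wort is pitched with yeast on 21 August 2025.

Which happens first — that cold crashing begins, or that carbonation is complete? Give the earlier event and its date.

The beer is transferred to secondary: Sep 21, 2025.
Cold crashing begins: Sep 21, 2025 + 9 days = Sep 30, 2025.
The wort is pitched with yeast: Aug 21, 2025.
Primary fermentation finishes: Aug 21, 2025 + 10 days = Aug 31, 2025.
Dry-hopping is added: Aug 31, 2025 + 29 days = Sep 29, 2025.
Carbonation is complete: Sep 29, 2025 + 44 days = Nov 12, 2025.
Comparing: cold crashing begins on Sep 30, 2025 vs carbonation is complete on Nov 12, 2025. Earlier: cold crashing begins.

Cold crashing begins — 30 September 2025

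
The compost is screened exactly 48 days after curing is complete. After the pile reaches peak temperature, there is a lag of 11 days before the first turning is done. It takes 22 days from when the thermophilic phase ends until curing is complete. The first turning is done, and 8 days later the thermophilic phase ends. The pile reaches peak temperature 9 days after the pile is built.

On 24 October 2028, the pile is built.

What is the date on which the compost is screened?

30 January 2029

The pile is built: Oct 24, 2028.
The pile reaches peak temperature: Oct 24, 2028 + 9 days = Nov 2, 2028.
The first turning is done: Nov 2, 2028 + 11 days = Nov 13, 2028.
The thermophilic phase ends: Nov 13, 2028 + 8 days = Nov 21, 2028.
Curing is complete: Nov 21, 2028 + 22 days = Dec 13, 2028.
The compost is screened: Dec 13, 2028 + 48 days = Jan 30, 2029.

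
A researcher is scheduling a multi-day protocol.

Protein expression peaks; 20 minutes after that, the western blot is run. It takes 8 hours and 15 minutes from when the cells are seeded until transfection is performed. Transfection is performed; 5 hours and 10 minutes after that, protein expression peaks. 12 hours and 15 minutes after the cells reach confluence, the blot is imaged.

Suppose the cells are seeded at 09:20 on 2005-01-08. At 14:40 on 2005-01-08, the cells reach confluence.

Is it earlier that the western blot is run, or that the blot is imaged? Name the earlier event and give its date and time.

The western blot is run — 23:05 on 2005-01-08

The cells are seeded: 09:20 Jan 8, 2005.
Transfection is performed: 09:20 Jan 8, 2005 + 8h15m = 17:35 Jan 8, 2005.
Protein expression peaks: 17:35 Jan 8, 2005 + 5h10m = 22:45 Jan 8, 2005.
The western blot is run: 22:45 Jan 8, 2005 + 20m = 23:05 Jan 8, 2005.
The cells reach confluence: 14:40 Jan 8, 2005.
The blot is imaged: 14:40 Jan 8, 2005 + 12h15m = 02:55 Jan 9, 2005.
Comparing: the western blot is run at 23:05 Jan 8, 2005 vs the blot is imaged at 02:55 Jan 9, 2005. Earlier: the western blot is run.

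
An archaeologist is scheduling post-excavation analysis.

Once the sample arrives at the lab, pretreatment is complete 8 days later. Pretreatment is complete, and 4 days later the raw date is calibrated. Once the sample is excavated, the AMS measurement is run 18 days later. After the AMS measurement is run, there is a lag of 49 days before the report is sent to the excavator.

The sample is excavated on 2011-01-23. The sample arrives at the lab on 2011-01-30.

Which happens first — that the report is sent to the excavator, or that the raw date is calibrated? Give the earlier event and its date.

The raw date is calibrated — 2011-02-11

The sample is excavated: Jan 23, 2011.
The AMS measurement is run: Jan 23, 2011 + 18 days = Feb 10, 2011.
The report is sent to the excavator: Feb 10, 2011 + 49 days = Mar 31, 2011.
The sample arrives at the lab: Jan 30, 2011.
Pretreatment is complete: Jan 30, 2011 + 8 days = Feb 7, 2011.
The raw date is calibrated: Feb 7, 2011 + 4 days = Feb 11, 2011.
Comparing: the report is sent to the excavator on Mar 31, 2011 vs the raw date is calibrated on Feb 11, 2011. Earlier: the raw date is calibrated.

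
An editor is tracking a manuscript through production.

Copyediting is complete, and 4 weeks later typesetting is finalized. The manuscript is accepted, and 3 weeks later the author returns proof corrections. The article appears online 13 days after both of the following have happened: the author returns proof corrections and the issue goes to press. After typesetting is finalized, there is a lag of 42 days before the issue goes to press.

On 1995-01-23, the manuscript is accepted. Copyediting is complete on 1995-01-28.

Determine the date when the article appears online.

1995-04-21

The manuscript is accepted: Jan 23, 1995.
The author returns proof corrections: Jan 23, 1995 + 3 weeks = Feb 13, 1995.
Copyediting is complete: Jan 28, 1995.
Typesetting is finalized: Jan 28, 1995 + 4 weeks = Feb 25, 1995.
The issue goes to press: Feb 25, 1995 + 42 days = Apr 8, 1995.
Both prerequisites met — the author returns proof corrections (Feb 13, 1995), the issue goes to press (Apr 8, 1995); the later is Apr 8, 1995.
The article appears online: Apr 8, 1995 + 13 days = Apr 21, 1995.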